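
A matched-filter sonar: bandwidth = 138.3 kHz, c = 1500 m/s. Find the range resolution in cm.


0.54 cm


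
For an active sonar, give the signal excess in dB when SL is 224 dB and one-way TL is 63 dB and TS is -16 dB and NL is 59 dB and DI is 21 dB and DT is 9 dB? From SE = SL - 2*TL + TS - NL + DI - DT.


SE = SL - 2*TL + TS - NL + DI - DT = 224 - 2*63 + (-16) - 59 + 21 - 9 = 35

35 dB


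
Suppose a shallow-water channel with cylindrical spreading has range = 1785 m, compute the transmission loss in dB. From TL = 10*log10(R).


TL = 10*log10(1785) = 32.52

32.52 dB


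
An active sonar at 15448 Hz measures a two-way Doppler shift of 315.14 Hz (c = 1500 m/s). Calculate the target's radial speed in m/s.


From fd = 2*f*v/c, v = c*fd/(2*f) = 1500 * 315.14 / (2*15448) = 15.3

15.3 m/s


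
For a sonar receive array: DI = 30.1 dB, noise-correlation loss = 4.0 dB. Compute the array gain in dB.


AG = DI - L_corr = 30.1 - 4.0 = 26.1

26.1 dB


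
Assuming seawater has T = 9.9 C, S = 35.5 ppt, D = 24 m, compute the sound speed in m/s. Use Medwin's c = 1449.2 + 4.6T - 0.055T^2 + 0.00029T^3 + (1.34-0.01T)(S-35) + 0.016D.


1490.64 m/s


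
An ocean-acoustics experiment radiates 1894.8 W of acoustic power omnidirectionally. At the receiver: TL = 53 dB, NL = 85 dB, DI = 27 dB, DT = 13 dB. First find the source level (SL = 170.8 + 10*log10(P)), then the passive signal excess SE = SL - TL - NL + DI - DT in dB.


Step 1: SL = 170.8 + 10*log10(1894.8) = 203.58 dB
Step 2: SE = SL - TL - NL + DI - DT = 203.58 - 53 - 85 + 27 - 13 = 79.58

79.58 dB


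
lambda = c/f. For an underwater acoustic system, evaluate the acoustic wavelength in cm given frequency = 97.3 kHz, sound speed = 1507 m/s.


lambda = c/f = 1507 / 97300 = 0.0155 m = 1.55 cm

1.55 cm


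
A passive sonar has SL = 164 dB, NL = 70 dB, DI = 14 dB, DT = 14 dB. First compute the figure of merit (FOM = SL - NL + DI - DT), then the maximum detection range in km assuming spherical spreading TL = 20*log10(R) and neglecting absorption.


Step 1: FOM = SL - NL + DI - DT = 164 - 70 + 14 - 14 = 94 dB
Step 2: at max range FOM = TL = 20*log10(R), so R = 10^(94/20) = 50118.72 m = 50.12 km

50.12 km


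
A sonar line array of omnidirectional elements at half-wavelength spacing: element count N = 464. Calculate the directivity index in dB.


DI = 10*log10(464) = 26.67

26.67 dB


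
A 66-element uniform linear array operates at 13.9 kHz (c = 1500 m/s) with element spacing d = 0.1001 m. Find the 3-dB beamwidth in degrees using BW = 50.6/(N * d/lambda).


Step 1: lambda = 1500/13900 = 0.10791 m
Step 2: d/lambda = 0.1001/0.10791 = 0.9276
Step 3: BW = 50.6/(N * d/lambda) = 50.6/(66 * 0.9276) = 0.83

0.83 deg


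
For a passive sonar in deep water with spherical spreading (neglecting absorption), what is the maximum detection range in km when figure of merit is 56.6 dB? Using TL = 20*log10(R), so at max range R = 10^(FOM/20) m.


0.68 km


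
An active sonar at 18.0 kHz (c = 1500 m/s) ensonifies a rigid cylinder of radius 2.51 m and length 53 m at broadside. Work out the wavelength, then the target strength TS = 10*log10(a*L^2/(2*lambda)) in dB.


Step 1: lambda = c/f = 1500/18000 = 0.08333 m
Step 2: TS = 10*log10(a*L^2/(2*lambda)) = 10*log10(2.51*53^2/(2*0.08333)) = 46.26

46.26 dB


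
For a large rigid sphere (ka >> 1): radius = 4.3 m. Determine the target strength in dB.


TS = 10*log10(4.3^2 / 4) = 10*log10(4.6225) = 6.65

6.65 dB


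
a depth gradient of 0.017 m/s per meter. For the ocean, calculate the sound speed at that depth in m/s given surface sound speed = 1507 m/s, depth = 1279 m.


c = 1507 + 0.017 * 1279 = 1528.743

1528.743 m/s


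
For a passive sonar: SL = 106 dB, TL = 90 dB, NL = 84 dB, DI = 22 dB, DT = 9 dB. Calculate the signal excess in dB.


SE = SL - TL - NL + DI - DT = 106 - 90 - 84 + 22 - 9 = -55

-55 dB


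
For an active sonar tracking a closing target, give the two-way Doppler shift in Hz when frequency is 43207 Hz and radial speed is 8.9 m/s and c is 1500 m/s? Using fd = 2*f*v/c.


512.72 Hz


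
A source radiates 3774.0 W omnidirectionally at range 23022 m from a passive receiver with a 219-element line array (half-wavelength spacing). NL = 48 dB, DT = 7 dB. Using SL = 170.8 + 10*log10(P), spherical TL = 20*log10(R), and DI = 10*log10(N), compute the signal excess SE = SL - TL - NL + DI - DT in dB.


87.73 dB


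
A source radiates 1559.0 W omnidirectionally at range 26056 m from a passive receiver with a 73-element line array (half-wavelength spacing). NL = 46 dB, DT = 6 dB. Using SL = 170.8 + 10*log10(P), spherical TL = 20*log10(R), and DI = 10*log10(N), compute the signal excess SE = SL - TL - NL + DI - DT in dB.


Step 1: SL = 170.8 + 10*log10(1559.0) = 202.73 dB
Step 2: TL = 20*log10(26056) = 88.32 dB
Step 3: DI = 10*log10(73) = 18.63 dB
Step 4: SE = SL - TL - NL + DI - DT = 202.73 - 88.32 - 46 + 18.63 - 6 = 81.04

81.04 dB


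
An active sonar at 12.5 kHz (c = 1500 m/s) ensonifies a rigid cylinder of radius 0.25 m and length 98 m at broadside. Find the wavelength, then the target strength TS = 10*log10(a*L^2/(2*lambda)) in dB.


Step 1: lambda = c/f = 1500/12500 = 0.12 m
Step 2: TS = 10*log10(a*L^2/(2*lambda)) = 10*log10(0.25*98^2/(2*0.12)) = 40.0

40.0 dB


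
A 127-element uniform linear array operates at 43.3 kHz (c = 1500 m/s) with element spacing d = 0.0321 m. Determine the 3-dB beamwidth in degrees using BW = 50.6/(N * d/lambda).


Step 1: lambda = 1500/43300 = 0.03464 m
Step 2: d/lambda = 0.0321/0.03464 = 0.9267
Step 3: BW = 50.6/(N * d/lambda) = 50.6/(127 * 0.9267) = 0.43

0.43 deg


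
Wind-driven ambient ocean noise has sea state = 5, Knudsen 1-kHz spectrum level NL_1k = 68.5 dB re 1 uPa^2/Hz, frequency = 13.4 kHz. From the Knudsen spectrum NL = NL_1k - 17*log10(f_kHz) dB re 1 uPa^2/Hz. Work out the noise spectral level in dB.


49.34 dB


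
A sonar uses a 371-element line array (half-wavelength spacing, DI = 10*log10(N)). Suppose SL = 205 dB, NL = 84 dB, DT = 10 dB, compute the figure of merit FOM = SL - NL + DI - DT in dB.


136.69 dB


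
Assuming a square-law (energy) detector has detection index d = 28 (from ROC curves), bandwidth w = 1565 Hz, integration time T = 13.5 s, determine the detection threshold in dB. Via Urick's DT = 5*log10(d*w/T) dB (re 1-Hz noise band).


17.56 dB


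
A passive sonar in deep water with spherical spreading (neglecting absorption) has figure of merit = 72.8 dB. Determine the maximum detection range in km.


At max range FOM = TL, so 20*log10(R) = 72.8
R = 10^(72.8/20) = 4365.16 m = 4.37 km

4.37 km


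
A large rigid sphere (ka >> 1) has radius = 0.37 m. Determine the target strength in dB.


TS = 10*log10(0.37^2 / 4) = 10*log10(0.034225) = -14.66

-14.66 dB


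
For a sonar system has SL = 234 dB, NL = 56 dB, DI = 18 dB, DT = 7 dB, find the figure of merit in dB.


FOM = SL - NL + DI - DT = 234 - 56 + 18 - 7 = 189

189 dB


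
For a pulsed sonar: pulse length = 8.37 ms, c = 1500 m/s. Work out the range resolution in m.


dR = c*tau/2 = 1500 * 8.37e-3 / 2 = 6.2775

6.2775 m


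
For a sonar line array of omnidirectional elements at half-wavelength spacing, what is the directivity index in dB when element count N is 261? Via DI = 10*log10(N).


DI = 10*log10(261) = 24.17

24.17 dB


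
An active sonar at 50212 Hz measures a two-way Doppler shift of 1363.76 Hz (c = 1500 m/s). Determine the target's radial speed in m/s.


From fd = 2*f*v/c, v = c*fd/(2*f) = 1500 * 1363.76 / (2*50212) = 20.37

20.37 m/s


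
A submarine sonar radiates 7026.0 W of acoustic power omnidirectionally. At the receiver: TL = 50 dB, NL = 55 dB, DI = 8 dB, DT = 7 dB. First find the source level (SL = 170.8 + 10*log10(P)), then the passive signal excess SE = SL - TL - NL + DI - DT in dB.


Step 1: SL = 170.8 + 10*log10(7026.0) = 209.27 dB
Step 2: SE = SL - TL - NL + DI - DT = 209.27 - 50 - 55 + 8 - 7 = 105.27

105.27 dB


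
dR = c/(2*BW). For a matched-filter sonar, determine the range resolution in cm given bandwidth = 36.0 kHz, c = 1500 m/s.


dR = c/(2*BW) = 1500 / (2 * 36.0e3) = 0.0208 m = 2.08 cm

2.08 cm


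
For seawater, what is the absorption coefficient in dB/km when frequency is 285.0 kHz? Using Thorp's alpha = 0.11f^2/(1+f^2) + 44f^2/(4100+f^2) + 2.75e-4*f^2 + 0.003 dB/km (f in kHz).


f^2 = 81225.0
alpha = 0.11*81225.0/(1+81225.0) + 44*81225.0/(4100+81225.0) + 2.75e-4*81225.0 + 0.003 = 64.336

64.336 dB/km


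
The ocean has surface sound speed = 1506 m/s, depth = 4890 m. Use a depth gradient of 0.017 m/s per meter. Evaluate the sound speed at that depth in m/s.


c = 1506 + 0.017 * 4890 = 1589.13

1589.13 m/s


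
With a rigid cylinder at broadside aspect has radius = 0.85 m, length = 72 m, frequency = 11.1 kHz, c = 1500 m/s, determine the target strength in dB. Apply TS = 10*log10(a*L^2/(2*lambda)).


lambda = 1500/11100 = 0.13514 m
TS = 10*log10(0.85*72^2/(2*0.13514)) = 42.12

42.12 dB


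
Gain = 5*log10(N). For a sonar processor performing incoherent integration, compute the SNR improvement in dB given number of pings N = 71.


Gain = 5*log10(71) = 9.26

9.26 dB


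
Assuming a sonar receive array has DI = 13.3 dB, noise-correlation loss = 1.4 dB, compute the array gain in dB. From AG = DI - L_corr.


AG = DI - L_corr = 13.3 - 1.4 = 11.9

11.9 dB


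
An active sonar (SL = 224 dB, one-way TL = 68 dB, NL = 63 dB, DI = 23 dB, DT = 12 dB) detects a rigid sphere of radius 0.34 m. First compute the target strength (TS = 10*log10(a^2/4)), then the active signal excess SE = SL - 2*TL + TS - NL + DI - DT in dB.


Step 1: TS = 10*log10(0.34^2/4) = -15.39 dB
Step 2: SE = SL - 2*TL + TS - NL + DI - DT = 224 - 2*68 + (-15.39) - 63 + 23 - 12 = 20.61

20.61 dB


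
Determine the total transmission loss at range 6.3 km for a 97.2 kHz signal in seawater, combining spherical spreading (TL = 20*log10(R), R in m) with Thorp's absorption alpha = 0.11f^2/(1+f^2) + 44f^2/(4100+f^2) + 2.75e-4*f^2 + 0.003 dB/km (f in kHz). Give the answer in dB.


286.38 dB


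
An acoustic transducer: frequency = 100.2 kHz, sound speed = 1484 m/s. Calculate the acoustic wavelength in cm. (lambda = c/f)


lambda = c/f = 1484 / 100200 = 0.0148 m = 1.48 cm

1.48 cm


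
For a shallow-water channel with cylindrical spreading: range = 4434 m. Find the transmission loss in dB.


TL = 10*log10(4434) = 36.47

36.47 dB


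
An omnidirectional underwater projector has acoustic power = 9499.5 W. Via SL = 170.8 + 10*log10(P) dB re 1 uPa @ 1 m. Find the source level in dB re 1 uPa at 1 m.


SL = 170.8 + 10*log10(9499.5) = 170.8 + 39.78 = 210.58

210.58 dB


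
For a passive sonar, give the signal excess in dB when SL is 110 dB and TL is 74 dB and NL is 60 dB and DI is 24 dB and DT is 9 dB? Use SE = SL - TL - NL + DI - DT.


SE = SL - TL - NL + DI - DT = 110 - 74 - 60 + 24 - 9 = -9

-9 dB


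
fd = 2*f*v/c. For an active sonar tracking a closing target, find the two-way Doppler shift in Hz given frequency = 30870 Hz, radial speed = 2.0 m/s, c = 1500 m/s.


fd = 2*f*v/c = 2 * 30870 * 2.0 / 1500 = 82.32

82.32 Hz


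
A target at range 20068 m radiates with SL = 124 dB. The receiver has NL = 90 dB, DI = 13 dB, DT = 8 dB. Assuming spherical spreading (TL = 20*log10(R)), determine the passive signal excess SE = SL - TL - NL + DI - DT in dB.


Step 1: TL = 20*log10(20068) = 86.05 dB
Step 2: SE = 124 - 86.05 - 90 + 13 - 8 = -47.05

-47.05 dB


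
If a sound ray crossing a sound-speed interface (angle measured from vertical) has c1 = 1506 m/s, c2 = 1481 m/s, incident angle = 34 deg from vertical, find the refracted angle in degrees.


sin(theta2) = (c2/c1)*sin(theta1) = (1481/1506)*sin(34 deg) = 0.54991
theta2 = arcsin(0.54991) = 33.36

33.36 deg


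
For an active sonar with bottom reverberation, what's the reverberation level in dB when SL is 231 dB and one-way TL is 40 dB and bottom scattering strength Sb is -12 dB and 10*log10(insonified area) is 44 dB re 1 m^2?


183 dB


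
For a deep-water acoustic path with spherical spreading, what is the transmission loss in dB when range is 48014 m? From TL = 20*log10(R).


93.63 dB


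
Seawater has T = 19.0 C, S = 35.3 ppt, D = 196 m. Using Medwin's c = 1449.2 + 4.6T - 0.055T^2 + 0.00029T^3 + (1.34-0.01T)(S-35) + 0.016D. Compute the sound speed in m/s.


1522.22 m/s


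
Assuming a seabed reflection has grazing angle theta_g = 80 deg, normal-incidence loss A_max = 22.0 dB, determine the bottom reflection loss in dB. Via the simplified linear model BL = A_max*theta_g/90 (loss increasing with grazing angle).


BL = A_max * theta_g / 90 = 22.0 * 80 / 90 = 19.56

19.56 dB


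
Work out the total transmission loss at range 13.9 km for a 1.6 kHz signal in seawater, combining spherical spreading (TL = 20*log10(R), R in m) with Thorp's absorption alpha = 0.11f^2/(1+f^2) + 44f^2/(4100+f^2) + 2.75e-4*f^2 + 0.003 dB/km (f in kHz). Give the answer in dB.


Step 1 (Thorp): alpha = 0.11*2.56/(1+2.56) + 44*2.56/(4100+2.56) + 2.75e-4*2.56 + 0.003 = 0.1103 dB/km
Step 2: TL_spread = 20*log10(13900) = 82.86 dB
Step 3: TL_abs = alpha*R = 0.1103 * 13.9 = 1.53 dB
Step 4: TL_total = 82.86 + 1.53 = 84.39

84.39 dB


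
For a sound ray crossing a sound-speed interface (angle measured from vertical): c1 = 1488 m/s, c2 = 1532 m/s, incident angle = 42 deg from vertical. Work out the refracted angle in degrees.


sin(theta2) = (c2/c1)*sin(theta1) = (1532/1488)*sin(42 deg) = 0.68892
theta2 = arcsin(0.68892) = 43.54

43.54 deg


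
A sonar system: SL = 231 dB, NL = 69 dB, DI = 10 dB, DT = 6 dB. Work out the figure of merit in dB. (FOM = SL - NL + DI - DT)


FOM = SL - NL + DI - DT = 231 - 69 + 10 - 6 = 166

166 dB


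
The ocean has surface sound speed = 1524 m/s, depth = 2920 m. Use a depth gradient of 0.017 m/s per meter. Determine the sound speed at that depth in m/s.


c = 1524 + 0.017 * 2920 = 1573.64

1573.64 m/s


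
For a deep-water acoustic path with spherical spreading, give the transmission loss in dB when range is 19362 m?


TL = 20*log10(19362) = 85.74

85.74 dB


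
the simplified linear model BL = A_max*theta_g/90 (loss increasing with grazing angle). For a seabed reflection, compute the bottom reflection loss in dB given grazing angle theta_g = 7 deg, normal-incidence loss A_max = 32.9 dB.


2.56 dB


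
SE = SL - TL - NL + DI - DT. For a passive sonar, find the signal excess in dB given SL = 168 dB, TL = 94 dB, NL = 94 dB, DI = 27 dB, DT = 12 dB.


-5 dB


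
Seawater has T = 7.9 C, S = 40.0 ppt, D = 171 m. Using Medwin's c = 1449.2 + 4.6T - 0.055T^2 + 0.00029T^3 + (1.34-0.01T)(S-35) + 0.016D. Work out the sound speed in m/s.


c = 1449.2 + 4.6*7.9 - 0.055*7.9^2 + 0.00029*7.9^3 + (1.34 - 0.01*7.9)*(40.0 - 35) + 0.016*171 = 1491.29

1491.29 m/s


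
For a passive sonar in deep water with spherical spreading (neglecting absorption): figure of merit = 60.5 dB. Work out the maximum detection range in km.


At max range FOM = TL, so 20*log10(R) = 60.5
R = 10^(60.5/20) = 1059.25 m = 1.06 km

1.06 km


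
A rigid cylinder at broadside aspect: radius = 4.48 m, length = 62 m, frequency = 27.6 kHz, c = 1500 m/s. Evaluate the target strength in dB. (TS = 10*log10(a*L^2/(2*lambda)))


lambda = 1500/27600 = 0.05435 m
TS = 10*log10(4.48*62^2/(2*0.05435)) = 52.0

52.0 dB


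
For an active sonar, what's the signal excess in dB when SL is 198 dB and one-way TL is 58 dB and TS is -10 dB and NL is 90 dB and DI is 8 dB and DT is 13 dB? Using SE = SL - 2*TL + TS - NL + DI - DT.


-23 dB


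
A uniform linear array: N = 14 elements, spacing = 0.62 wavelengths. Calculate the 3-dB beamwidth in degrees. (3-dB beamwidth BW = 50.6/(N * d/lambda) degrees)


BW = 50.6 / (14 * 0.62) = 50.6 / 8.68 = 5.83

5.83 deg


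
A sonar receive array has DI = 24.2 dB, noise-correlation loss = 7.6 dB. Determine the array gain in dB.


AG = DI - L_corr = 24.2 - 7.6 = 16.6

16.6 dB


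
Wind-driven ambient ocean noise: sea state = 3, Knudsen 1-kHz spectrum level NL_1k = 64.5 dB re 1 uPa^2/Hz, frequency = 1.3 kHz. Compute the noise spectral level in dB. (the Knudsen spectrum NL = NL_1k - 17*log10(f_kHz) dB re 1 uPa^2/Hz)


62.56 dB


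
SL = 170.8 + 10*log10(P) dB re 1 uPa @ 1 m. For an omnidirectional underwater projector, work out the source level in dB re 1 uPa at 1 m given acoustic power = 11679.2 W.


SL = 170.8 + 10*log10(11679.2) = 170.8 + 40.67 = 211.47

211.47 dB


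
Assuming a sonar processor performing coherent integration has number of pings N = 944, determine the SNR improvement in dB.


29.75 dB


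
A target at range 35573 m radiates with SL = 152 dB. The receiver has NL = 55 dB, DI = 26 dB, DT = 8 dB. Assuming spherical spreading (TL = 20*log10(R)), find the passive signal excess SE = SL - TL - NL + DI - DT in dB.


Step 1: TL = 20*log10(35573) = 91.02 dB
Step 2: SE = 152 - 91.02 - 55 + 26 - 8 = 23.98

23.98 dB


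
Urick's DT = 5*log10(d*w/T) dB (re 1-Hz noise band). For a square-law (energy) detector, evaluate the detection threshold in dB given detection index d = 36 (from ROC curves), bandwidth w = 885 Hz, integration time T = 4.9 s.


DT = 5*log10(d*w/T) = 5*log10(36 * 885 / 4.9) = 5*log10(6502.04) = 19.07

19.07 dB


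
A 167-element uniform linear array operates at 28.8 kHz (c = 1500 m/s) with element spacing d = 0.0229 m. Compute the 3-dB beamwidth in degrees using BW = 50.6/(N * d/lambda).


Step 1: lambda = 1500/28800 = 0.05208 m
Step 2: d/lambda = 0.0229/0.05208 = 0.4397
Step 3: BW = 50.6/(N * d/lambda) = 50.6/(167 * 0.4397) = 0.69

0.69 deg


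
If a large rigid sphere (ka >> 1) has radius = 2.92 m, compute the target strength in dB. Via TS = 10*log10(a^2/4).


TS = 10*log10(2.92^2 / 4) = 10*log10(2.1316) = 3.29

3.29 dB


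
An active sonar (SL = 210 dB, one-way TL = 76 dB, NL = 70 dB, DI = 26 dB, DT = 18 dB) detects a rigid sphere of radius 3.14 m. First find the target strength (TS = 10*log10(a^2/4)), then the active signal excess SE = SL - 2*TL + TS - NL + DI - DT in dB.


Step 1: TS = 10*log10(3.14^2/4) = 3.92 dB
Step 2: SE = SL - 2*TL + TS - NL + DI - DT = 210 - 2*76 + (3.92) - 70 + 26 - 18 = -0.08

-0.08 dB


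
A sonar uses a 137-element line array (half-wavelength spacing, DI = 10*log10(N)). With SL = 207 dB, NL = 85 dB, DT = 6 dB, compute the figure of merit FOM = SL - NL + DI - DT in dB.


137.37 dB


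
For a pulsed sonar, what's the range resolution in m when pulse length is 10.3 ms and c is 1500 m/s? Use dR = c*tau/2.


dR = c*tau/2 = 1500 * 10.3e-3 / 2 = 7.725

7.725 m


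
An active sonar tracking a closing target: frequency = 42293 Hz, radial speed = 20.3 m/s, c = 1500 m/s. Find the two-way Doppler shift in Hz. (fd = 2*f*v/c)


fd = 2*f*v/c = 2 * 42293 * 20.3 / 1500 = 1144.73

1144.73 Hz


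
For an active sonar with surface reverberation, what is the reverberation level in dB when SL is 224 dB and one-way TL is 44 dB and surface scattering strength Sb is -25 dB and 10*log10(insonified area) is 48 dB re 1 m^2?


159 dB


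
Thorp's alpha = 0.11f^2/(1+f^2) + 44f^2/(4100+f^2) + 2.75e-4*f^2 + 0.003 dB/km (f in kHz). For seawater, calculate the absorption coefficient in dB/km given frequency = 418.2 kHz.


f^2 = 174891.24
alpha = 0.11*174891.24/(1+174891.24) + 44*174891.24/(4100+174891.24) + 2.75e-4*174891.24 + 0.003 = 91.2

91.2 dB/km


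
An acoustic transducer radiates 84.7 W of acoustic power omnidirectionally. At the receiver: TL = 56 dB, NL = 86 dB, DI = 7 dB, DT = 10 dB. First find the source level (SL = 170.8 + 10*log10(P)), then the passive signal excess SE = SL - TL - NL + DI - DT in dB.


Step 1: SL = 170.8 + 10*log10(84.7) = 190.08 dB
Step 2: SE = SL - TL - NL + DI - DT = 190.08 - 56 - 86 + 7 - 10 = 45.08

45.08 dB


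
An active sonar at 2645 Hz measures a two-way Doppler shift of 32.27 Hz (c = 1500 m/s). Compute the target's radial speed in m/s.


From fd = 2*f*v/c, v = c*fd/(2*f) = 1500 * 32.27 / (2*2645) = 9.15

9.15 m/s


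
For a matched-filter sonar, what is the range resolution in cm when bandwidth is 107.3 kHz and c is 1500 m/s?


dR = c/(2*BW) = 1500 / (2 * 107.3e3) = 0.007 m = 0.7 cm

0.7 cm


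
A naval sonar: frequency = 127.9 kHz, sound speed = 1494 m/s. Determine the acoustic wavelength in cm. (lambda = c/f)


lambda = c/f = 1494 / 127900 = 0.0117 m = 1.17 cm

1.17 cm


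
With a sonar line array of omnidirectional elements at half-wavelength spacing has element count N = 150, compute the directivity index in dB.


21.76 dB


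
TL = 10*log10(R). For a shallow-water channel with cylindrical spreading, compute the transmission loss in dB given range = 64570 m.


TL = 10*log10(64570) = 48.1

48.1 dB


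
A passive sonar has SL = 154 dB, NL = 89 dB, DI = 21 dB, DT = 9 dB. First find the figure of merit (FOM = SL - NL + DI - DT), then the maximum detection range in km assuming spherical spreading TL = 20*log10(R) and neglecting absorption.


Step 1: FOM = SL - NL + DI - DT = 154 - 89 + 21 - 9 = 77 dB
Step 2: at max range FOM = TL = 20*log10(R), so R = 10^(77/20) = 7079.46 m = 7.08 km

7.08 km


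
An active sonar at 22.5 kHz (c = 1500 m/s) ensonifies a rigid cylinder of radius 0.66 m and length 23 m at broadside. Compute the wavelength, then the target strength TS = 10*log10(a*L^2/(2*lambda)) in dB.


Step 1: lambda = c/f = 1500/22500 = 0.06667 m
Step 2: TS = 10*log10(a*L^2/(2*lambda)) = 10*log10(0.66*23^2/(2*0.06667)) = 34.18

34.18 dB


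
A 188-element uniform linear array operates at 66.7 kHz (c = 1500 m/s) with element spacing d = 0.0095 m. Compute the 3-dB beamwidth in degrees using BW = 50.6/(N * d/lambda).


Step 1: lambda = 1500/66700 = 0.02249 m
Step 2: d/lambda = 0.0095/0.02249 = 0.4224
Step 3: BW = 50.6/(N * d/lambda) = 50.6/(188 * 0.4224) = 0.64

0.64 deg


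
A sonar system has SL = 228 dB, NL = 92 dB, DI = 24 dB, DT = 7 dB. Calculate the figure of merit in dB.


FOM = SL - NL + DI - DT = 228 - 92 + 24 - 7 = 153

153 dB


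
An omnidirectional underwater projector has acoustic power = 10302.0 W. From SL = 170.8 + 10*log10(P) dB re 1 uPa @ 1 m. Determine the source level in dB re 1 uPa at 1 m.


SL = 170.8 + 10*log10(10302.0) = 170.8 + 40.13 = 210.93

210.93 dB


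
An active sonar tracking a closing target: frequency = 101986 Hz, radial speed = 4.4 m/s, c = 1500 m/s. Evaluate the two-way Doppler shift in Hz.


fd = 2*f*v/c = 2 * 101986 * 4.4 / 1500 = 598.32

598.32 Hz


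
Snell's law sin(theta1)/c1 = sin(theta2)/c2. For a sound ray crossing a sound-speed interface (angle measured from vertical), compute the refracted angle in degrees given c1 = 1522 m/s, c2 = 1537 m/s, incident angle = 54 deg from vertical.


sin(theta2) = (c2/c1)*sin(theta1) = (1537/1522)*sin(54 deg) = 0.81699
theta2 = arcsin(0.81699) = 54.78

54.78 deg


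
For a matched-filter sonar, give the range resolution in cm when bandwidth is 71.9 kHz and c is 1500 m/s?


dR = c/(2*BW) = 1500 / (2 * 71.9e3) = 0.0104 m = 1.04 cm

1.04 cm


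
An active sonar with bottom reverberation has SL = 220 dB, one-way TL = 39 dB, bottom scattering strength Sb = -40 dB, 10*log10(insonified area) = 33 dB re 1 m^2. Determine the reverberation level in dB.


RL = SL - 2*TL + Sb + 10*log10(A) = 220 - 2*39 + (-40) + 33 = 135

135 dB


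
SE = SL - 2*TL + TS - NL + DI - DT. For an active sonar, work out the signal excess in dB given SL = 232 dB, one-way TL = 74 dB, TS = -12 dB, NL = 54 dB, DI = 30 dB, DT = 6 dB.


SE = SL - 2*TL + TS - NL + DI - DT = 232 - 2*74 + (-12) - 54 + 30 - 6 = 42

42 dB


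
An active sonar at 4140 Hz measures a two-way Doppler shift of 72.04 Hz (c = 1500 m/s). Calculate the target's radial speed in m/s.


13.05 m/s


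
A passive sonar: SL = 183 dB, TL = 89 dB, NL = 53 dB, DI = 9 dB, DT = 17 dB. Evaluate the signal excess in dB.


SE = SL - TL - NL + DI - DT = 183 - 89 - 53 + 9 - 17 = 33

33 dB


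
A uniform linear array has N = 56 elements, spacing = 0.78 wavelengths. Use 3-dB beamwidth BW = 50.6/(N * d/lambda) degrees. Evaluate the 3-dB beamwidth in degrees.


BW = 50.6 / (56 * 0.78) = 50.6 / 43.68 = 1.16

1.16 deg


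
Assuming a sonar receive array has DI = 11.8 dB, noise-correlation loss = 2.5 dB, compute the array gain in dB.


9.3 dB


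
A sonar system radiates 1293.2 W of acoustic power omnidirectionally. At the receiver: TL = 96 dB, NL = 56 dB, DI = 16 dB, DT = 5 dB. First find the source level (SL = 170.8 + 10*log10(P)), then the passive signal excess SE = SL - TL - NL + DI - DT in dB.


Step 1: SL = 170.8 + 10*log10(1293.2) = 201.92 dB
Step 2: SE = SL - TL - NL + DI - DT = 201.92 - 96 - 56 + 16 - 5 = 60.92

60.92 dB


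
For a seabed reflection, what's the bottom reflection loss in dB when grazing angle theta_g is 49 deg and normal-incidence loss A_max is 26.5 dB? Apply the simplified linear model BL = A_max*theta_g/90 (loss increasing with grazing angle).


BL = A_max * theta_g / 90 = 26.5 * 49 / 90 = 14.43

14.43 dB


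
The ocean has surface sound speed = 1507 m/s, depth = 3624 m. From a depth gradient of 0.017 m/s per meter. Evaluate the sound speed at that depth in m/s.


c = 1507 + 0.017 * 3624 = 1568.608

1568.608 m/s


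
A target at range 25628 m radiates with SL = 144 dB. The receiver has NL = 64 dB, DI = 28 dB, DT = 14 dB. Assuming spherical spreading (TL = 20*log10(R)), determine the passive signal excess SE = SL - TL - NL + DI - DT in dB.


5.83 dB


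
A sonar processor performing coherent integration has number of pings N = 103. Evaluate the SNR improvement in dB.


Gain = 10*log10(103) = 20.13

20.13 dB


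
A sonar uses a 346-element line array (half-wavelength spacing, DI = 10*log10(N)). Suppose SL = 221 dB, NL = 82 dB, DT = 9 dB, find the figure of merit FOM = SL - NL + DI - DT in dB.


Step 1: DI = 10*log10(346) = 25.39 dB
Step 2: FOM = SL - NL + DI - DT = 221 - 82 + 25.39 - 9 = 155.39

155.39 dB


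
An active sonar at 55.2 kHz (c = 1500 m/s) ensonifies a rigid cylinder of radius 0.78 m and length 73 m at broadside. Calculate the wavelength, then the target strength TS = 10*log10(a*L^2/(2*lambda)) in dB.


Step 1: lambda = c/f = 1500/55200 = 0.02717 m
Step 2: TS = 10*log10(a*L^2/(2*lambda)) = 10*log10(0.78*73^2/(2*0.02717)) = 48.84

48.84 dB


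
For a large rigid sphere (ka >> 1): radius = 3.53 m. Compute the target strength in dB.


TS = 10*log10(3.53^2 / 4) = 10*log10(3.115225) = 4.93

4.93 dB


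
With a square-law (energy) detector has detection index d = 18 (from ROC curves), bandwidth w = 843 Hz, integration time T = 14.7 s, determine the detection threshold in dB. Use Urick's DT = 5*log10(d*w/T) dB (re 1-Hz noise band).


15.07 dB


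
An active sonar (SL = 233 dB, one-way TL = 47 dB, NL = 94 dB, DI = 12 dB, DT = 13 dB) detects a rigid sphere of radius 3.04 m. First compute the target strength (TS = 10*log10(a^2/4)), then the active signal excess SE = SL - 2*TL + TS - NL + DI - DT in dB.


Step 1: TS = 10*log10(3.04^2/4) = 3.64 dB
Step 2: SE = SL - 2*TL + TS - NL + DI - DT = 233 - 2*47 + (3.64) - 94 + 12 - 13 = 47.64

47.64 dB


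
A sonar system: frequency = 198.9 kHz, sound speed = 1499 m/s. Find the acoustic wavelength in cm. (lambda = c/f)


lambda = c/f = 1499 / 198900 = 0.0075 m = 0.75 cm

0.75 cm


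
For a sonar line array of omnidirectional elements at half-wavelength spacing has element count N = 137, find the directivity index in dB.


21.37 dB


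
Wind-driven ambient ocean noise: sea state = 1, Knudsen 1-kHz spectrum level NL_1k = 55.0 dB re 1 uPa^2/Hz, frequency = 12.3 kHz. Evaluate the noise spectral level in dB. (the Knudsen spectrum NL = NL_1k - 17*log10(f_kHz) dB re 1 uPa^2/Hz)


NL = NL_1k - 17*log10(f_kHz) = 55.0 - 17*log10(12.3) = 55.0 - (18.53) = 36.47

36.47 dB


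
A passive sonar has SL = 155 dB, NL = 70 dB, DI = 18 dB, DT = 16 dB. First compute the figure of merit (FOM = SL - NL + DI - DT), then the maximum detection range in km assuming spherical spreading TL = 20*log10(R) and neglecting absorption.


Step 1: FOM = SL - NL + DI - DT = 155 - 70 + 18 - 16 = 87 dB
Step 2: at max range FOM = TL = 20*log10(R), so R = 10^(87/20) = 22387.21 m = 22.39 km

22.39 km


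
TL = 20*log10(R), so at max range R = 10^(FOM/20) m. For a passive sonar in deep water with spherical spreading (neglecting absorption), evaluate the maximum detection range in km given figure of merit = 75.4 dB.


At max range FOM = TL, so 20*log10(R) = 75.4
R = 10^(75.4/20) = 5888.44 m = 5.89 km

5.89 km


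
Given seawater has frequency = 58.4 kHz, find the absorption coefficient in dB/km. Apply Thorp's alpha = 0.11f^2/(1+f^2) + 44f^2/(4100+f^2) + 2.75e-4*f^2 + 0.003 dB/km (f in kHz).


21.031 dB/km


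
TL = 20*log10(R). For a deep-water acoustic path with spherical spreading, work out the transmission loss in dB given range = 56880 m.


TL = 20*log10(56880) = 95.1

95.1 dB


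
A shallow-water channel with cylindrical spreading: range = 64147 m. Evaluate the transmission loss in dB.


TL = 10*log10(64147) = 48.07

48.07 dB


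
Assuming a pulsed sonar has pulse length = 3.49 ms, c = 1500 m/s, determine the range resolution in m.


dR = c*tau/2 = 1500 * 3.49e-3 / 2 = 2.6175

2.6175 m


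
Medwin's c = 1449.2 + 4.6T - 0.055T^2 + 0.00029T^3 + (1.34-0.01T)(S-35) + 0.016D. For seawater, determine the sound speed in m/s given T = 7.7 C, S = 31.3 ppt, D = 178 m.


c = 1449.2 + 4.6*7.7 - 0.055*7.7^2 + 0.00029*7.7^3 + (1.34 - 0.01*7.7)*(31.3 - 35) + 0.016*178 = 1479.67

1479.67 m/s


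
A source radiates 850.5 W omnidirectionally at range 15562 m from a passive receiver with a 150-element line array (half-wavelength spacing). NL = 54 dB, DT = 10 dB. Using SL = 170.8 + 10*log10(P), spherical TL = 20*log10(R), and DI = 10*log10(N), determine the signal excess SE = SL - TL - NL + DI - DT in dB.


Step 1: SL = 170.8 + 10*log10(850.5) = 200.1 dB
Step 2: TL = 20*log10(15562) = 83.84 dB
Step 3: DI = 10*log10(150) = 21.76 dB
Step 4: SE = SL - TL - NL + DI - DT = 200.1 - 83.84 - 54 + 21.76 - 10 = 74.02

74.02 dB


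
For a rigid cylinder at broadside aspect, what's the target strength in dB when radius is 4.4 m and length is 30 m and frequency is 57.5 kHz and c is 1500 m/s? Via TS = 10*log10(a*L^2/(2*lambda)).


48.8 dB


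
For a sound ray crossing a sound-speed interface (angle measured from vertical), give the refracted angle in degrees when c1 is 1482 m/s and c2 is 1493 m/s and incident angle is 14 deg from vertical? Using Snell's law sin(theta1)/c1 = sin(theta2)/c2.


sin(theta2) = (c2/c1)*sin(theta1) = (1493/1482)*sin(14 deg) = 0.24372
theta2 = arcsin(0.24372) = 14.11

14.11 deg


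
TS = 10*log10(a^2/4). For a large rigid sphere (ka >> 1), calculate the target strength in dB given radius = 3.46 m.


TS = 10*log10(3.46^2 / 4) = 10*log10(2.9929) = 4.76

4.76 dB


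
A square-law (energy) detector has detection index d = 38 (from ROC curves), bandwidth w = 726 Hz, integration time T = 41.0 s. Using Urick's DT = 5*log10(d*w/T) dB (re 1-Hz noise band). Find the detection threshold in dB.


14.14 dB


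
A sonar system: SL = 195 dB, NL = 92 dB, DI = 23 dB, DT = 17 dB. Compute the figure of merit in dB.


FOM = SL - NL + DI - DT = 195 - 92 + 23 - 17 = 109

109 dB


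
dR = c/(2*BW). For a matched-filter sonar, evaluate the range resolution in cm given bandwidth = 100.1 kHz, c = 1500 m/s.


0.75 cm


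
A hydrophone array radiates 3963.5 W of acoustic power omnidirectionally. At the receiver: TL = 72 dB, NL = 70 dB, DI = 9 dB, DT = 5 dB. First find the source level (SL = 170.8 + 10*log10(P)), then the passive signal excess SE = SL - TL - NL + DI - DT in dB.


Step 1: SL = 170.8 + 10*log10(3963.5) = 206.78 dB
Step 2: SE = SL - TL - NL + DI - DT = 206.78 - 72 - 70 + 9 - 5 = 68.78

68.78 dB


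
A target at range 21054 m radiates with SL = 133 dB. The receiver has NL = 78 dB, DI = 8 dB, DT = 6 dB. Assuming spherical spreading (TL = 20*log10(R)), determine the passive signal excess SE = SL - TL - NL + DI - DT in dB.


-29.47 dB


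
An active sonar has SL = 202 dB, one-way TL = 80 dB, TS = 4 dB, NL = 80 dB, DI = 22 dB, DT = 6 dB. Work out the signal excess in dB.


-18 dB


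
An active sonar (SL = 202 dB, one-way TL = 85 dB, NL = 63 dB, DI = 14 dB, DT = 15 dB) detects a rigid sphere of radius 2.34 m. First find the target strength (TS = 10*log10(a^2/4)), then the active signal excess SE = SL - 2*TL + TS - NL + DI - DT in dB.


Step 1: TS = 10*log10(2.34^2/4) = 1.36 dB
Step 2: SE = SL - 2*TL + TS - NL + DI - DT = 202 - 2*85 + (1.36) - 63 + 14 - 15 = -30.64

-30.64 dB


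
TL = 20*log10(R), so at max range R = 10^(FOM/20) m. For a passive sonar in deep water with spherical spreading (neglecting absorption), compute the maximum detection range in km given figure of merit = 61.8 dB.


At max range FOM = TL, so 20*log10(R) = 61.8
R = 10^(61.8/20) = 1230.27 m = 1.23 km

1.23 km


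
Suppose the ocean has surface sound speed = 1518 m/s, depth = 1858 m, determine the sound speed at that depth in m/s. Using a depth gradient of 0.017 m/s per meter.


c = 1518 + 0.017 * 1858 = 1549.586

1549.586 m/s


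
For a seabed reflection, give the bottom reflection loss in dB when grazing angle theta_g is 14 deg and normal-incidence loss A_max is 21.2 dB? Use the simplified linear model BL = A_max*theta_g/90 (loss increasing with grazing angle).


BL = A_max * theta_g / 90 = 21.2 * 14 / 90 = 3.3

3.3 dB


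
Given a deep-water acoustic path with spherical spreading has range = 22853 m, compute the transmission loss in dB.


87.18 dB


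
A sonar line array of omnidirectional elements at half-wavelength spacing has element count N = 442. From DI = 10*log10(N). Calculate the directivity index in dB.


26.45 dB


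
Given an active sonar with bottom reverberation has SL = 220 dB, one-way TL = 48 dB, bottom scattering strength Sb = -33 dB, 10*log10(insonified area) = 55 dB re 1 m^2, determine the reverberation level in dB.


RL = SL - 2*TL + Sb + 10*log10(A) = 220 - 2*48 + (-33) + 55 = 146

146 dB


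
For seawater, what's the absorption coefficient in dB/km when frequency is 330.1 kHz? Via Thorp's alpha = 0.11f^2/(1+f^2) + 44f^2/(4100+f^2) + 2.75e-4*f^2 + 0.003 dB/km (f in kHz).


72.483 dB/km


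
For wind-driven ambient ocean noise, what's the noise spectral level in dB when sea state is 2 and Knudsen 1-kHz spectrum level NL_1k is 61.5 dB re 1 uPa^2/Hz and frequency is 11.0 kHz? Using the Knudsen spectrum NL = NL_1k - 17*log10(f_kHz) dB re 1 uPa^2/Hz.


43.8 dB


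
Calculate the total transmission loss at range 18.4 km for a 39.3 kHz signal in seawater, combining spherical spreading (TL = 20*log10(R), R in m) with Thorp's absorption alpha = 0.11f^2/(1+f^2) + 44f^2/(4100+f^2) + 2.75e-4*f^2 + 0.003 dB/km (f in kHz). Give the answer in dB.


Step 1 (Thorp): alpha = 0.11*1544.49/(1+1544.49) + 44*1544.49/(4100+1544.49) + 2.75e-4*1544.49 + 0.003 = 12.5773 dB/km
Step 2: TL_spread = 20*log10(18400) = 85.3 dB
Step 3: TL_abs = alpha*R = 12.5773 * 18.4 = 231.42 dB
Step 4: TL_total = 85.3 + 231.42 = 316.72

316.72 dB


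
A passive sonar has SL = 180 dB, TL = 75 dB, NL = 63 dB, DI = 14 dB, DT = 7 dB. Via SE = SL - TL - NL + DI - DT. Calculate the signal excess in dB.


SE = SL - TL - NL + DI - DT = 180 - 75 - 63 + 14 - 7 = 49

49 dB


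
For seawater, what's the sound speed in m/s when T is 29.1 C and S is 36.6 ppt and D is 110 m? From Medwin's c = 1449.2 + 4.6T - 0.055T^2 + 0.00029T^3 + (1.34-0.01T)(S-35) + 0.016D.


c = 1449.2 + 4.6*29.1 - 0.055*29.1^2 + 0.00029*29.1^3 + (1.34 - 0.01*29.1)*(36.6 - 35) + 0.016*110 = 1547.07

1547.07 m/s


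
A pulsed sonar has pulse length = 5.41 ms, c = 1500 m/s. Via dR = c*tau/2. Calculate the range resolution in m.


dR = c*tau/2 = 1500 * 5.41e-3 / 2 = 4.0575

4.0575 m


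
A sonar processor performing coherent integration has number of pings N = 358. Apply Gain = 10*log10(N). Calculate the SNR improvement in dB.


Gain = 10*log10(358) = 25.54

25.54 dB


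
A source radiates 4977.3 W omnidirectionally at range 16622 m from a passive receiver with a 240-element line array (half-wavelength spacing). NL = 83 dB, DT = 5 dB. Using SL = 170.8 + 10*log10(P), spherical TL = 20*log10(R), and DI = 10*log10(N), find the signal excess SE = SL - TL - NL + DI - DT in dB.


59.16 dB


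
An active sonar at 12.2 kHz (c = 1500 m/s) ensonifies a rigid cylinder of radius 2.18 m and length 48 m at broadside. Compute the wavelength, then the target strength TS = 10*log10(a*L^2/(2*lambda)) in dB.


Step 1: lambda = c/f = 1500/12200 = 0.12295 m
Step 2: TS = 10*log10(a*L^2/(2*lambda)) = 10*log10(2.18*48^2/(2*0.12295)) = 43.1

43.1 dB


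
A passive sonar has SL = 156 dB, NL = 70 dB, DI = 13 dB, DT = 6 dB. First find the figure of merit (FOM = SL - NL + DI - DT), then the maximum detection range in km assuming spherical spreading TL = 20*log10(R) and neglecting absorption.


Step 1: FOM = SL - NL + DI - DT = 156 - 70 + 13 - 6 = 93 dB
Step 2: at max range FOM = TL = 20*log10(R), so R = 10^(93/20) = 44668.36 m = 44.67 km

44.67 km


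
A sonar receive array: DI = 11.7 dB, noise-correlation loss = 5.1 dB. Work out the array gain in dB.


6.6 dB


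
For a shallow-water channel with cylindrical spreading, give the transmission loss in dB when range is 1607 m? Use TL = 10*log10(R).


TL = 10*log10(1607) = 32.06

32.06 dB


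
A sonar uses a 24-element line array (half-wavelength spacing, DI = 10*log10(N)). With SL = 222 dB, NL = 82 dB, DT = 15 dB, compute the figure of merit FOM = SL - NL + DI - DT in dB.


138.8 dB


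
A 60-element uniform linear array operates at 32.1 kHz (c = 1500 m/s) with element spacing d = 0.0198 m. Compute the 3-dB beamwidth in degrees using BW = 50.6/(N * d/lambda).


Step 1: lambda = 1500/32100 = 0.04673 m
Step 2: d/lambda = 0.0198/0.04673 = 0.4237
Step 3: BW = 50.6/(N * d/lambda) = 50.6/(60 * 0.4237) = 1.99

1.99 deg


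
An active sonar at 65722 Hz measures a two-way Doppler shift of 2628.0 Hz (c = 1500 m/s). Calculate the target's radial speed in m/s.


29.99 m/s


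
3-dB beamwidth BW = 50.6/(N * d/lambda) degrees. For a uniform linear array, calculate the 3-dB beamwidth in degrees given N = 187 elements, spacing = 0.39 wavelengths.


0.69 deg


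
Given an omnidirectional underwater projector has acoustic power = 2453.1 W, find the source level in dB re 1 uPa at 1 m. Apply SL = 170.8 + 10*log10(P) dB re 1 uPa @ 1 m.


204.7 dB


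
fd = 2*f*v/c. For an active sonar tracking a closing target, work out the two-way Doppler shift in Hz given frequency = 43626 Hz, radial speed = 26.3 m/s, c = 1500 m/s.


1529.82 Hz


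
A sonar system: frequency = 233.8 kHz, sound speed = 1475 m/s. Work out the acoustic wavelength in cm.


lambda = c/f = 1475 / 233800 = 0.0063 m = 0.63 cm

0.63 cm


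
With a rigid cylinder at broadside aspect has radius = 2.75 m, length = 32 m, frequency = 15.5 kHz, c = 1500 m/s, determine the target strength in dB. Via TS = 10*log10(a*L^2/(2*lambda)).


lambda = 1500/15500 = 0.09677 m
TS = 10*log10(2.75*32^2/(2*0.09677)) = 41.63

41.63 dB


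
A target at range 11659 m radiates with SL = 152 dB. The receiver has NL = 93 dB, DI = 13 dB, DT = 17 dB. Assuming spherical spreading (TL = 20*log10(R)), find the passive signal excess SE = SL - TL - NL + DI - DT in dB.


Step 1: TL = 20*log10(11659) = 81.33 dB
Step 2: SE = 152 - 81.33 - 93 + 13 - 17 = -26.33

-26.33 dB


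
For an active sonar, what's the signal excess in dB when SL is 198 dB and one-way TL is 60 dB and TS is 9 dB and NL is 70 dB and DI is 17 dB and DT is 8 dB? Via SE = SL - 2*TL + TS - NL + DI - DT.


SE = SL - 2*TL + TS - NL + DI - DT = 198 - 2*60 + (9) - 70 + 17 - 8 = 26

26 dB
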